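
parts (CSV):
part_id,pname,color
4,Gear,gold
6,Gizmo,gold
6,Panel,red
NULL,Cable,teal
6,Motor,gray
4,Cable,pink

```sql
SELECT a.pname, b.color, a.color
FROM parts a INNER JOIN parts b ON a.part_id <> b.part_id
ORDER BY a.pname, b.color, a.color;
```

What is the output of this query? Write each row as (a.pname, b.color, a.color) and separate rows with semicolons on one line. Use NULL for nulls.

(Cable, gold, pink); (Cable, gray, pink); (Cable, red, pink); (Gear, gold, gold); (Gear, gray, gold); (Gear, red, gold); (Gizmo, gold, gold); (Gizmo, pink, gold); (Motor, gold, gray); (Motor, pink, gray); (Panel, gold, red); (Panel, pink, red)

INNER JOIN keeps only pairs where the ON condition holds.
Matching on a.part_id <> b.part_id. A NULL in a compared column never satisfies the condition.
- part_id=4: 3 matching b row(s), so 3 row(s) emitted.
- part_id=6: 2 matching b row(s), so 2 row(s) emitted.
- part_id=6: 2 matching b row(s), so 2 row(s) emitted.
- part_id=NULL: no matching b row, dropped.
- part_id=6: 2 matching b row(s), so 2 row(s) emitted.
- part_id=4: 3 matching b row(s), so 3 row(s) emitted.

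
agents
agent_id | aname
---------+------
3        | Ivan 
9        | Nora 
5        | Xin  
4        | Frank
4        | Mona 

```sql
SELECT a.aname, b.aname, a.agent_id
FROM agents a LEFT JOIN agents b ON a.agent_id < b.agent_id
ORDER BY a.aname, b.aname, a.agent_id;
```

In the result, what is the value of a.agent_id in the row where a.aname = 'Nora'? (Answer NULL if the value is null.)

9

LEFT JOIN keeps every row from `agents a`; unmatched rows get NULL for `agents b`'s columns.
Matching on a.agent_id < b.agent_id.
- agent_id=3: 4 matching b row(s), so 4 row(s) emitted.
- agent_id=9: no b row matches, row kept with b columns NULL.
- agent_id=5: 1 matching b row(s), so 1 row(s) emitted.
- agent_id=4: 2 matching b row(s), so 2 row(s) emitted.
- agent_id=4: 2 matching b row(s), so 2 row(s) emitted.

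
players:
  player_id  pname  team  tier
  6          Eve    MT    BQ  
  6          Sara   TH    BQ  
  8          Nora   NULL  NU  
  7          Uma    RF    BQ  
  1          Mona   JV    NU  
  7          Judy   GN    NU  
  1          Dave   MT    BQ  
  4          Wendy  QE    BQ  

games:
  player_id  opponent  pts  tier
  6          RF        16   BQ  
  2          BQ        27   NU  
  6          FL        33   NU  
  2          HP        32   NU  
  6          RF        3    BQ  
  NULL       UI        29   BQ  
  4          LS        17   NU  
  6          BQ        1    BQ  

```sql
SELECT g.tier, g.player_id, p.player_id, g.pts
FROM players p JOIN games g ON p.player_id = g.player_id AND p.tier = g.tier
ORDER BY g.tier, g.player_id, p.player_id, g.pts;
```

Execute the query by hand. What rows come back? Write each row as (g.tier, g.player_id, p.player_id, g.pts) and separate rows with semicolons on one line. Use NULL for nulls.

(BQ, 6, 6, 1); (BQ, 6, 6, 1); (BQ, 6, 6, 3); (BQ, 6, 6, 3); (BQ, 6, 6, 16); (BQ, 6, 6, 16)

INNER JOIN keeps only pairs where the ON condition holds.
Matching on p.player_id = g.player_id AND p.tier = g.tier. A NULL in a compared column never satisfies the condition.
- player_id=6, tier=BQ: 3 matching g row(s), so 3 row(s) emitted.
- player_id=6, tier=BQ: 3 matching g row(s), so 3 row(s) emitted.
- player_id=8, tier=NU: no matching g row, dropped.
- player_id=7, tier=BQ: no matching g row, dropped.
- player_id=1, tier=NU: no matching g row, dropped.
- player_id=7, tier=NU: no matching g row, dropped.
- player_id=1, tier=BQ: no matching g row, dropped.
- player_id=4, tier=BQ: no matching g row, dropped.
After projecting and ordering:
g.tier | g.player_id | p.player_id | g.pts
BQ | 6 | 6 | 1
BQ | 6 | 6 | 1
BQ | 6 | 6 | 3
BQ | 6 | 6 | 3
BQ | 6 | 6 | 16
BQ | 6 | 6 | 16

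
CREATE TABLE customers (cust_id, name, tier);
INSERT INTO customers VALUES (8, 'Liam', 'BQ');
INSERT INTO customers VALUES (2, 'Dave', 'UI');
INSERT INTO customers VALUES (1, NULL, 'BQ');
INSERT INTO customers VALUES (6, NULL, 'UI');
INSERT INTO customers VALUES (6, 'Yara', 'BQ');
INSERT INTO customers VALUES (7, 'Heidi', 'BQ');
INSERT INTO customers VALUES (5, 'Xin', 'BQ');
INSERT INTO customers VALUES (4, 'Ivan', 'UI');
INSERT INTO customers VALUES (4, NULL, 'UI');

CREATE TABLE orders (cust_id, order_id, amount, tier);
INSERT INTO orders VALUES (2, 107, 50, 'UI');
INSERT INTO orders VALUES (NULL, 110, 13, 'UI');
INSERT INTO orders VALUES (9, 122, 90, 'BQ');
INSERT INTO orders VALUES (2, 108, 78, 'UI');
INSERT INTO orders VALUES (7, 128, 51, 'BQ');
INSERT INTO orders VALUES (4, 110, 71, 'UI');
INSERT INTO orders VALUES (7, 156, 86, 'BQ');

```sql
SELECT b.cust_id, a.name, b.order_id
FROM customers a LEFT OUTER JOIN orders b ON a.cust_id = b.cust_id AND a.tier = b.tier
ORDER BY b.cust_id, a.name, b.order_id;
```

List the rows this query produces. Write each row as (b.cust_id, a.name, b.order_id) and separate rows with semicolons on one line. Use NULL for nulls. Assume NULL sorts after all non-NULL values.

(2, Dave, 107); (2, Dave, 108); (4, Ivan, 110); (4, NULL, 110); (7, Heidi, 128); (7, Heidi, 156); (NULL, Liam, NULL); (NULL, Xin, NULL); (NULL, Yara, NULL); (NULL, NULL, NULL); (NULL, NULL, NULL)

LEFT JOIN keeps every row from `customers`; unmatched rows get NULL for `orders`'s columns.
Matching on a.cust_id = b.cust_id AND a.tier = b.tier. A NULL in a compared column never satisfies the condition.
Matched pairs: 6; unmatched a rows kept: 5.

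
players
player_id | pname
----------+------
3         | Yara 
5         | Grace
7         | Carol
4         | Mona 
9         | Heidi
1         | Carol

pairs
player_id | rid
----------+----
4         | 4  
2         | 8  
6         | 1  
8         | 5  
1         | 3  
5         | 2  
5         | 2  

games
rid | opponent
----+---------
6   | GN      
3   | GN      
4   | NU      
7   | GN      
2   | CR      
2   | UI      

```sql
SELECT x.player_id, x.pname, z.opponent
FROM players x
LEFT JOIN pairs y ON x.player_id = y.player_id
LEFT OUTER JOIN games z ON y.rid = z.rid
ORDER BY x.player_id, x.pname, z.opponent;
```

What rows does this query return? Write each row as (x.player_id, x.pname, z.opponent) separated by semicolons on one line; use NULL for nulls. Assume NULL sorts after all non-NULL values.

(1, Carol, GN); (3, Yara, NULL); (4, Mona, NU); (5, Grace, CR); (5, Grace, CR); (5, Grace, UI); (5, Grace, UI); (7, Carol, NULL); (9, Heidi, NULL)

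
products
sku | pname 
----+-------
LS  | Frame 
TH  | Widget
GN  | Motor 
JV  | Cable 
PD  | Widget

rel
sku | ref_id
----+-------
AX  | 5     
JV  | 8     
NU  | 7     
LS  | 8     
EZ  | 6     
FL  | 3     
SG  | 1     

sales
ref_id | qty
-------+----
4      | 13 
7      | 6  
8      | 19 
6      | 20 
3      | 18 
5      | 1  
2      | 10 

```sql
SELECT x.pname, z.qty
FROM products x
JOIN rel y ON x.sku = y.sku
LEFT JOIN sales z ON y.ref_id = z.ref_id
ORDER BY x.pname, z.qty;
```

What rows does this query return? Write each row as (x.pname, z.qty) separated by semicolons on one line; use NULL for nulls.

Step 1 — x INNER JOIN y on sku → 2 row(s).
Then LEFT JOIN `sales z` on ref_id: each of those 2 rows is kept; rows whose y.ref_id has no match in z get NULL for z's columns.

(Cable, 19); (Frame, 19)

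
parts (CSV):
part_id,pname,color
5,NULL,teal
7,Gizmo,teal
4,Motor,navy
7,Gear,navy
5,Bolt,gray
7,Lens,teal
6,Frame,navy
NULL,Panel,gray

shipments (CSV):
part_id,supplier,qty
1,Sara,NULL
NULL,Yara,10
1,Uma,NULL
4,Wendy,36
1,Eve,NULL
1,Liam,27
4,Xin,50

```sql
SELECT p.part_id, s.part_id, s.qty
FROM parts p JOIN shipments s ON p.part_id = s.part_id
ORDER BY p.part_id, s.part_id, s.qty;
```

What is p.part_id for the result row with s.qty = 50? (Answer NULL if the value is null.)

4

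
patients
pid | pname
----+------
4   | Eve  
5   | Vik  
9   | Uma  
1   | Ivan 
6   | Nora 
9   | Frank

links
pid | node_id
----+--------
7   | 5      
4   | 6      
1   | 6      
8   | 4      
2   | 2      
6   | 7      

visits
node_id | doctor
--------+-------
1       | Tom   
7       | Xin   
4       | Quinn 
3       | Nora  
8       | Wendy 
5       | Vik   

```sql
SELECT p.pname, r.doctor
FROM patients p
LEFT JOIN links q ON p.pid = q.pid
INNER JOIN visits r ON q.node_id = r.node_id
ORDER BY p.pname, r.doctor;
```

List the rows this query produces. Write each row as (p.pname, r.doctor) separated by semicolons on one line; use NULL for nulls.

Evaluate left to right. First `patients p LEFT JOIN links q` on pid: 6 row(s).
Then INNER JOIN `visits r` on node_id: keep only rows whose q.node_id appears in r.

(Nora, Xin)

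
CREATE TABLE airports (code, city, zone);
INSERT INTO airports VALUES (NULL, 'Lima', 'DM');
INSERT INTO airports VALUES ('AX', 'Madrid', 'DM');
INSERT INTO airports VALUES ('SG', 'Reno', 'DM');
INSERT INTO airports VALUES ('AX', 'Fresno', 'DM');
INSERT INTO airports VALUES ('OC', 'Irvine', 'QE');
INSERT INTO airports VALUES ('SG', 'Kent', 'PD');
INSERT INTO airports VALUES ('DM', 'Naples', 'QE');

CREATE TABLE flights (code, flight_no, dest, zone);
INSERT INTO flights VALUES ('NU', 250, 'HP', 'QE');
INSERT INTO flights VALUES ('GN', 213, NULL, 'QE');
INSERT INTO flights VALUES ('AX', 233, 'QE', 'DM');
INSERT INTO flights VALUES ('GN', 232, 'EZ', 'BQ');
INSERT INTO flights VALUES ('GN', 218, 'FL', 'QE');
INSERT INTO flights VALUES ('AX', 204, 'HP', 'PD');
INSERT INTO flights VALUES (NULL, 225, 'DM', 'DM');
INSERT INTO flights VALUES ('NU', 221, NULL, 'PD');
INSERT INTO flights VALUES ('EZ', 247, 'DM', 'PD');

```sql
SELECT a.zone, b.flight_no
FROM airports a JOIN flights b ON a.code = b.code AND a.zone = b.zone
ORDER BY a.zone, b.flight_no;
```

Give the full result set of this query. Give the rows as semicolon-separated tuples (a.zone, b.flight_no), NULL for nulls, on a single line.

INNER JOIN keeps only pairs where the ON condition holds.
Matching on a.code = b.code AND a.zone = b.zone. A NULL in a compared column never satisfies the condition.
Matched pairs: 2.

(DM, 233); (DM, 233)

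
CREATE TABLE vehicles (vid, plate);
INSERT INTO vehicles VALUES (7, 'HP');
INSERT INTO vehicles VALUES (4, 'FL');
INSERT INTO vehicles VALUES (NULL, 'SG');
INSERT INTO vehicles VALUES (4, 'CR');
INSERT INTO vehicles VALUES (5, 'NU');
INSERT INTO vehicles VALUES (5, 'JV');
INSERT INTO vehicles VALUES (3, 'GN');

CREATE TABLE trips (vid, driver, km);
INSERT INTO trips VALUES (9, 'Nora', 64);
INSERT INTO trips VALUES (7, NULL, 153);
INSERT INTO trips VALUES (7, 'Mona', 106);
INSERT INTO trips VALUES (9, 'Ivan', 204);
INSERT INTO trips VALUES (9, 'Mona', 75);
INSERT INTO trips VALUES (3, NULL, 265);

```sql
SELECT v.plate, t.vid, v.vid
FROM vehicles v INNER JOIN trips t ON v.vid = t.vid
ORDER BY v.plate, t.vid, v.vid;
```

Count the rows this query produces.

3

INNER JOIN keeps only pairs where the ON condition holds.
Matching on v.vid = t.vid. A NULL in a compared column never satisfies the condition.
- v row (vid=7): matches 2 t row(s) → 2 output row(s).
- v row (vid=4): no match → dropped.
- v row (vid=NULL): no match → dropped.
- v row (vid=4): no match → dropped.
- v row (vid=5): no match → dropped.
- v row (vid=5): no match → dropped.
- v row (vid=3): matches 1 t row(s) → 1 output row(s).
Total: 3 rows.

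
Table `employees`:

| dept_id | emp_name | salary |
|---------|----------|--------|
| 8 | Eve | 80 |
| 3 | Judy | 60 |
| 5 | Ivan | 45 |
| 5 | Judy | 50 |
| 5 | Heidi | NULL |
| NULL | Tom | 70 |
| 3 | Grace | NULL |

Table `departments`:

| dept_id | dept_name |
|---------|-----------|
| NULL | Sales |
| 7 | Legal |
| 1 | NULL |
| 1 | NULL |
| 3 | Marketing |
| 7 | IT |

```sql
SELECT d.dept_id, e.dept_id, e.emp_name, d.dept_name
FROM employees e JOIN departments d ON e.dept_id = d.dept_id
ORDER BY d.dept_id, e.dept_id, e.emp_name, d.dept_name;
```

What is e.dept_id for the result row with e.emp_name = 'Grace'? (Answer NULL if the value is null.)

3

INNER JOIN keeps only pairs where the ON condition holds.
Matching on e.dept_id = d.dept_id. A NULL in a compared column never satisfies the condition.
- e (dept_id=8) has no partner → excluded.
- e (dept_id=3) pairs with 1 row(s) of d.
- e (dept_id=5) has no partner → excluded.
- e (dept_id=5) has no partner → excluded.
- e (dept_id=5) has no partner → excluded.
- e (dept_id=NULL) has no partner → excluded.
- e (dept_id=3) pairs with 1 row(s) of d.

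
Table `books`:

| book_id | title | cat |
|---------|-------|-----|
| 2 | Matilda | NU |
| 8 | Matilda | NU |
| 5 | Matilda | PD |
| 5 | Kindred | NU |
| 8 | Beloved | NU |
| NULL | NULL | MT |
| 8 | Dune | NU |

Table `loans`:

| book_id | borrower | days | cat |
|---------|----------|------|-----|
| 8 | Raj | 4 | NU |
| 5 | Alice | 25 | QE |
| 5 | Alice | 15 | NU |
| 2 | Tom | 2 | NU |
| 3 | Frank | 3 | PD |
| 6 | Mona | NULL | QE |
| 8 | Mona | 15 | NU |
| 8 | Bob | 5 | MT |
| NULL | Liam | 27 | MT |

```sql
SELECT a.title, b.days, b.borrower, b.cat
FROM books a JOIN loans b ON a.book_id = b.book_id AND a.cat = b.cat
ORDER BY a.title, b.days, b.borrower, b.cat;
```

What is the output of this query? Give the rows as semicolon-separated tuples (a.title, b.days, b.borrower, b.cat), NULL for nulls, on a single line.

INNER JOIN keeps only pairs where the ON condition holds.
Matching on a.book_id = b.book_id AND a.cat = b.cat. A NULL in a compared column never satisfies the condition.
Matched pairs: 8.

(Beloved, 4, Raj, NU); (Beloved, 15, Mona, NU); (Dune, 4, Raj, NU); (Dune, 15, Mona, NU); (Kindred, 15, Alice, NU); (Matilda, 2, Tom, NU); (Matilda, 4, Raj, NU); (Matilda, 15, Mona, NU)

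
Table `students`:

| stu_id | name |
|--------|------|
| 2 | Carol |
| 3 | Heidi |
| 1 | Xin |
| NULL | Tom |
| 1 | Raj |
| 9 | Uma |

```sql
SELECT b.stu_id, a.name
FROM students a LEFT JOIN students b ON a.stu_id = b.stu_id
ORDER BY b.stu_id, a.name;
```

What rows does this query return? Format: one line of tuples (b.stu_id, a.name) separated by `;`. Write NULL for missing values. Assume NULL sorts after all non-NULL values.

(1, Raj); (1, Raj); (1, Xin); (1, Xin); (2, Carol); (3, Heidi); (9, Uma); (NULL, Tom)

LEFT JOIN keeps every row from `students a`; unmatched rows get NULL for `students b`'s columns.
Matching on a.stu_id = b.stu_id. A NULL in a compared column never satisfies the condition.
- a row (stu_id=2): matches 1 b row(s) → 1 output row(s).
- a row (stu_id=3): matches 1 b row(s) → 1 output row(s).
- a row (stu_id=1): matches 2 b row(s) → 2 output row(s).
- a row (stu_id=NULL): no match → kept, b columns NULL.
- a row (stu_id=1): matches 2 b row(s) → 2 output row(s).
- a row (stu_id=9): matches 1 b row(s) → 1 output row(s).
After projecting and ordering:
b.stu_id | a.name
1 | Raj
1 | Raj
1 | Xin
1 | Xin
2 | Carol
3 | Heidi
9 | Uma
NULL | Tom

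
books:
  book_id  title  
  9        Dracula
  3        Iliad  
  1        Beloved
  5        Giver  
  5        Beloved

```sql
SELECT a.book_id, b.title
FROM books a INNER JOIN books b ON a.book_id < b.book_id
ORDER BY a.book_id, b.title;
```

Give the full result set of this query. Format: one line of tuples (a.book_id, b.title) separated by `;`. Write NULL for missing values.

(1, Beloved); (1, Dracula); (1, Giver); (1, Iliad); (3, Beloved); (3, Dracula); (3, Giver); (5, Dracula); (5, Dracula)

INNER JOIN keeps only pairs where the ON condition holds.
Matching on a.book_id < b.book_id.
- a[0] book_id=9 → no match; dropped.
- a[1] book_id=3 → 3 match(es) in b → 3 row(s).
- a[2] book_id=1 → 4 match(es) in b → 4 row(s).
- a[3] book_id=5 → 1 match(es) in b → 1 row(s).
- a[4] book_id=5 → 1 match(es) in b → 1 row(s).
After projecting and ordering:
a.book_id | b.title
1 | Beloved
1 | Dracula
1 | Giver
1 | Iliad
3 | Beloved
3 | Dracula
3 | Giver
5 | Dracula
5 | Dracula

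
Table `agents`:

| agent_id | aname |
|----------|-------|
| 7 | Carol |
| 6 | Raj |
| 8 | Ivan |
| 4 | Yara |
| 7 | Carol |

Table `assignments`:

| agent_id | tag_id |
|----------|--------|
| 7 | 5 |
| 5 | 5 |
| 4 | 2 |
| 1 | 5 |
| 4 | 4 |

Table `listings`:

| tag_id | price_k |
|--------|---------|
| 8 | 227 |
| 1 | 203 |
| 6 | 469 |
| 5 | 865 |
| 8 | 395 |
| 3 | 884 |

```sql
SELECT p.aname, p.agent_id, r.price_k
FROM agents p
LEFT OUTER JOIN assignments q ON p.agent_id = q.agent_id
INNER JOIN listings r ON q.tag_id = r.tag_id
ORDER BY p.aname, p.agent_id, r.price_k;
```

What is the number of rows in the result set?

Evaluate left to right. First `agents p LEFT JOIN assignments q` on agent_id: 6 row(s).
Then INNER JOIN `listings r` on tag_id: keep only rows whose q.tag_id appears in r.
Result: 2 row(s).

2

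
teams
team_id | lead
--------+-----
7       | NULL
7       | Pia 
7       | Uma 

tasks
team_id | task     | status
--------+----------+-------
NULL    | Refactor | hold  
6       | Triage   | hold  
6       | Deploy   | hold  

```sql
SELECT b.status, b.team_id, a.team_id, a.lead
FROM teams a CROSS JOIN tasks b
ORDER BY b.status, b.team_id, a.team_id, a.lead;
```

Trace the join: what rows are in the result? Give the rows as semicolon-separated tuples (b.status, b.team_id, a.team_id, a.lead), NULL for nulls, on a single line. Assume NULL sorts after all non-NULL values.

(hold, 6, 7, Pia); (hold, 6, 7, Pia); (hold, 6, 7, Uma); (hold, 6, 7, Uma); (hold, 6, 7, NULL); (hold, 6, 7, NULL); (hold, NULL, 7, Pia); (hold, NULL, 7, Uma); (hold, NULL, 7, NULL)

CROSS JOIN pairs every row of `teams` with every row of `tasks`: 3 × 3 = 9 rows.
After projecting and ordering:
b.status | b.team_id | a.team_id | a.lead
hold | 6 | 7 | Pia
hold | 6 | 7 | Pia
hold | 6 | 7 | Uma
hold | 6 | 7 | Uma
hold | 6 | 7 | NULL
hold | 6 | 7 | NULL
hold | NULL | 7 | Pia
hold | NULL | 7 | Uma
hold | NULL | 7 | NULL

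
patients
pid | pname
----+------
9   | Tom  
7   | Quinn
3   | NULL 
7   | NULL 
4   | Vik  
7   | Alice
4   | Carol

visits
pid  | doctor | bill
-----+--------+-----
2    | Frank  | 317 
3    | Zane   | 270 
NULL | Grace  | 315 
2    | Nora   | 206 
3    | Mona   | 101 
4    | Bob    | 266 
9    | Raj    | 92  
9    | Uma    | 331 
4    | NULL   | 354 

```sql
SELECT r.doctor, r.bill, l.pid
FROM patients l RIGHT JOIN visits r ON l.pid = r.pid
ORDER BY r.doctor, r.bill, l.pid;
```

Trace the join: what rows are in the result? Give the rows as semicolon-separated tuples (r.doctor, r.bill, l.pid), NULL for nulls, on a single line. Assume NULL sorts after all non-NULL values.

(Bob, 266, 4); (Bob, 266, 4); (Frank, 317, NULL); (Grace, 315, NULL); (Mona, 101, 3); (Nora, 206, NULL); (Raj, 92, 9); (Uma, 331, 9); (Zane, 270, 3); (NULL, 354, 4); (NULL, 354, 4)

RIGHT JOIN keeps every row from `visits`; unmatched rows get NULL for `patients`'s columns.
Matching on l.pid = r.pid. A NULL in a compared column never satisfies the condition.
- pid=9: 2 matching r row(s), so 2 row(s) emitted.
- pid=7: no matching r row.
- pid=3: 2 matching r row(s), so 2 row(s) emitted.
- pid=7: no matching r row.
- pid=4: 2 matching r row(s), so 2 row(s) emitted.
- pid=7: no matching r row.
- pid=4: 2 matching r row(s), so 2 row(s) emitted.
- 3 row(s) from r found no l partner → padded with NULL.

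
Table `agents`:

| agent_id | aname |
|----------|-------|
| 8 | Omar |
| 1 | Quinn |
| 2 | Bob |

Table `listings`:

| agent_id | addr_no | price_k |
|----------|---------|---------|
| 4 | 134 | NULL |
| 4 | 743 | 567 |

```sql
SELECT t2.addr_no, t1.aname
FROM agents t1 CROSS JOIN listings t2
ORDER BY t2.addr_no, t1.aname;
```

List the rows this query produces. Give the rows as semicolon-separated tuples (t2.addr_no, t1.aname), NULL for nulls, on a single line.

CROSS JOIN pairs every row of `agents` with every row of `listings`: 3 × 2 = 6 rows.
After projecting and ordering:
t2.addr_no | t1.aname
134 | Bob
134 | Omar
134 | Quinn
743 | Bob
743 | Omar
743 | Quinn

(134, Bob); (134, Omar); (134, Quinn); (743, Bob); (743, Omar); (743, Quinn)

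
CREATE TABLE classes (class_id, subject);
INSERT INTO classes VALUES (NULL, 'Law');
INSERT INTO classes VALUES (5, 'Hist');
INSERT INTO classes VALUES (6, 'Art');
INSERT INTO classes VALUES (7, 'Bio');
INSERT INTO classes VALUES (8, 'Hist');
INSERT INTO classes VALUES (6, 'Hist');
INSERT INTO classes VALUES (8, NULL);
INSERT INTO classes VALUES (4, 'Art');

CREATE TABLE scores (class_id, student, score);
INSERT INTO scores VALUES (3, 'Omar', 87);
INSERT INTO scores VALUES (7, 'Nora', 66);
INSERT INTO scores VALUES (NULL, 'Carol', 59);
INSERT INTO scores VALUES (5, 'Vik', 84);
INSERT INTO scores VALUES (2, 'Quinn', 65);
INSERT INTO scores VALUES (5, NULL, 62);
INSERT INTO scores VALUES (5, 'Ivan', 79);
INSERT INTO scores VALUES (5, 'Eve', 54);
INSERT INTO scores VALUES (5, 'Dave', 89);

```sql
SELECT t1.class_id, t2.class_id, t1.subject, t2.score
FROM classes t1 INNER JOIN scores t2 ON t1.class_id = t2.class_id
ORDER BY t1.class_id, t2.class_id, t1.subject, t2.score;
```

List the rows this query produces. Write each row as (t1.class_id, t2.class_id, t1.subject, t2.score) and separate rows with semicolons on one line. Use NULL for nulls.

(5, 5, Hist, 54); (5, 5, Hist, 62); (5, 5, Hist, 79); (5, 5, Hist, 84); (5, 5, Hist, 89); (7, 7, Bio, 66)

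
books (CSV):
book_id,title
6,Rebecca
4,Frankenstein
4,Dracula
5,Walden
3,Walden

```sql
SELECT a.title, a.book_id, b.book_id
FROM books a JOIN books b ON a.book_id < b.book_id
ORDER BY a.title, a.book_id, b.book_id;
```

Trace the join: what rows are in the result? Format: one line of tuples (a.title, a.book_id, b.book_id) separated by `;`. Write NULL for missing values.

INNER JOIN keeps only pairs where the ON condition holds.
Matching on a.book_id < b.book_id.
Matched pairs: 9.

(Dracula, 4, 5); (Dracula, 4, 6); (Frankenstein, 4, 5); (Frankenstein, 4, 6); (Walden, 3, 4); (Walden, 3, 4); (Walden, 3, 5); (Walden, 3, 6); (Walden, 5, 6)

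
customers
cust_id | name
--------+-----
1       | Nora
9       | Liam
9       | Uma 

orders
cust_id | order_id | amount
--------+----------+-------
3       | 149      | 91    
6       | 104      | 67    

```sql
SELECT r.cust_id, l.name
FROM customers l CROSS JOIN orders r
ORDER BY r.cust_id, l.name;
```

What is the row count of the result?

CROSS JOIN pairs every row of `customers` with every row of `orders`: 3 × 2 = 6 rows.

6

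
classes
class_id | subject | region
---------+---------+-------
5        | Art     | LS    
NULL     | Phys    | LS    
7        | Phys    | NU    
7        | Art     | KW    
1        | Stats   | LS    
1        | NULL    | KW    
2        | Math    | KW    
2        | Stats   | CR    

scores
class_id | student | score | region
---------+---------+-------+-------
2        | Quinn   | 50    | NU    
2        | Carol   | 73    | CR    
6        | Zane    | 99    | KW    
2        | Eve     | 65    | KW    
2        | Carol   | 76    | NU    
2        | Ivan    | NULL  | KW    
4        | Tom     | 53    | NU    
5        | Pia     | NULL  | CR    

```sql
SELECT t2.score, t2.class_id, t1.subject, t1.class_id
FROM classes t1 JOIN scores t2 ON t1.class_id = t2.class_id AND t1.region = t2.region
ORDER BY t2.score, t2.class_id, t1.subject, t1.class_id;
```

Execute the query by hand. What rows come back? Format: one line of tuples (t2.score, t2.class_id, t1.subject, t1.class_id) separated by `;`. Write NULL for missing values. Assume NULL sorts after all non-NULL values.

(65, 2, Math, 2); (73, 2, Stats, 2); (NULL, 2, Math, 2)

INNER JOIN keeps only pairs where the ON condition holds.
Matching on t1.class_id = t2.class_id AND t1.region = t2.region. A NULL in a compared column never satisfies the condition.
- class_id=5, region=LS: no matching t2 row, dropped.
- class_id=NULL, region=LS: no matching t2 row, dropped.
- class_id=7, region=NU: no matching t2 row, dropped.
- class_id=7, region=KW: no matching t2 row, dropped.
- class_id=1, region=LS: no matching t2 row, dropped.
- class_id=1, region=KW: no matching t2 row, dropped.
- class_id=2, region=KW: 2 matching t2 row(s), so 2 row(s) emitted.
- class_id=2, region=CR: 1 matching t2 row(s), so 1 row(s) emitted.
After projecting and ordering:
t2.score | t2.class_id | t1.subject | t1.class_id
65 | 2 | Math | 2
73 | 2 | Stats | 2
NULL | 2 | Math | 2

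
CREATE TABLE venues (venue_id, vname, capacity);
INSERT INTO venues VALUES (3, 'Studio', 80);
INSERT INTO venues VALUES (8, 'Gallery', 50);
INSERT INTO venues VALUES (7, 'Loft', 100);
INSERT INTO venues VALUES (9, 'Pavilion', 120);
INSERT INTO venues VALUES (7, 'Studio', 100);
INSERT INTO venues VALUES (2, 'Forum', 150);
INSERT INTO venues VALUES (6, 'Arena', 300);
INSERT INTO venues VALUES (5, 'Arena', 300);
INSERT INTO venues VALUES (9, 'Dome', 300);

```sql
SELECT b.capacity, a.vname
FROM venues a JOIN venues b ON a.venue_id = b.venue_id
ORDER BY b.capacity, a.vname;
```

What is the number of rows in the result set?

INNER JOIN keeps only pairs where the ON condition holds.
Matching on a.venue_id = b.venue_id.
- a (venue_id=3) pairs with 1 row(s) of b.
- a (venue_id=8) pairs with 1 row(s) of b.
- a (venue_id=7) pairs with 2 row(s) of b.
- a (venue_id=9) pairs with 2 row(s) of b.
- a (venue_id=7) pairs with 2 row(s) of b.
- a (venue_id=2) pairs with 1 row(s) of b.
- a (venue_id=6) pairs with 1 row(s) of b.
- a (venue_id=5) pairs with 1 row(s) of b.
- a (venue_id=9) pairs with 2 row(s) of b.
Total: 13 rows.

13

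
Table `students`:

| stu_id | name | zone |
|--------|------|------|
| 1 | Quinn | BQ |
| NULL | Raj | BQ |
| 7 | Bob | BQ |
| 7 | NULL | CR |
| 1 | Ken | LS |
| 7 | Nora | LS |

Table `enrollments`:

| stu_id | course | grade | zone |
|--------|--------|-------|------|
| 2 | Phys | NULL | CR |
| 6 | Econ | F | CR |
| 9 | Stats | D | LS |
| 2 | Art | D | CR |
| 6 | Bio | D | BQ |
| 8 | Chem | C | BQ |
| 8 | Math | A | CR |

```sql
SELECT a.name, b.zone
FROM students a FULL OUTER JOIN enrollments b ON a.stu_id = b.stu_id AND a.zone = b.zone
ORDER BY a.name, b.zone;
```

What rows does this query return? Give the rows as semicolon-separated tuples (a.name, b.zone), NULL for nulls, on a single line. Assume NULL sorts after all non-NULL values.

FULL OUTER JOIN keeps every row from both sides; unmatched rows get NULL for the other side's columns.
Matching on a.stu_id = b.stu_id AND a.zone = b.zone. A NULL in a compared column never satisfies the condition.
- a row (stu_id=1, zone=BQ): no match → kept, b columns NULL.
- a row (stu_id=NULL, zone=BQ): no match → kept, b columns NULL.
- a row (stu_id=7, zone=BQ): no match → kept, b columns NULL.
- a row (stu_id=7, zone=CR): no match → kept, b columns NULL.
- a row (stu_id=1, zone=LS): no match → kept, b columns NULL.
- a row (stu_id=7, zone=LS): no match → kept, b columns NULL.
- 7 b row(s) had no a match → kept, a columns NULL.

(Bob, NULL); (Ken, NULL); (Nora, NULL); (Quinn, NULL); (Raj, NULL); (NULL, BQ); (NULL, BQ); (NULL, CR); (NULL, CR); (NULL, CR); (NULL, CR); (NULL, LS); (NULL, NULL)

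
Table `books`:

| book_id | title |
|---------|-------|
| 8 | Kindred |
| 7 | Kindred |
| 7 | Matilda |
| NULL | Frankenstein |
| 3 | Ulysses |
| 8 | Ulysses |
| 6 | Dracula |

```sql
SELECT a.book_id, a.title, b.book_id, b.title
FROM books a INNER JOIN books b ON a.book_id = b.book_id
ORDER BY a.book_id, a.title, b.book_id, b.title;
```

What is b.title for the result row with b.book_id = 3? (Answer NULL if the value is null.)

INNER JOIN keeps only pairs where the ON condition holds.
Matching on a.book_id = b.book_id. A NULL in a compared column never satisfies the condition.
- a (book_id=8) pairs with 2 row(s) of b.
- a (book_id=7) pairs with 2 row(s) of b.
- a (book_id=7) pairs with 2 row(s) of b.
- a (book_id=NULL) has no partner → excluded.
- a (book_id=3) pairs with 1 row(s) of b.
- a (book_id=8) pairs with 2 row(s) of b.
- a (book_id=6) pairs with 1 row(s) of b.

Ulysses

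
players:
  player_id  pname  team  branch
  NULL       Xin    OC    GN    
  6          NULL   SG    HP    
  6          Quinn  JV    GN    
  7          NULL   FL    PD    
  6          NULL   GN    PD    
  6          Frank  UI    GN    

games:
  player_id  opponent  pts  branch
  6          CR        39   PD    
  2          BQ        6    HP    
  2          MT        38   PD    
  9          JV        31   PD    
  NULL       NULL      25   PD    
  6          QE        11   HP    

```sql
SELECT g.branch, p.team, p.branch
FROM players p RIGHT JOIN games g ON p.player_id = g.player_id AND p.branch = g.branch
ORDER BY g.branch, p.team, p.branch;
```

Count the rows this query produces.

RIGHT JOIN keeps every row from `games`; unmatched rows get NULL for `players`'s columns.
Matching on p.player_id = g.player_id AND p.branch = g.branch. A NULL in a compared column never satisfies the condition.
Matched pairs: 2; unmatched g rows kept: 4.
Total: 2 matched + 4 padded = 6 rows.

6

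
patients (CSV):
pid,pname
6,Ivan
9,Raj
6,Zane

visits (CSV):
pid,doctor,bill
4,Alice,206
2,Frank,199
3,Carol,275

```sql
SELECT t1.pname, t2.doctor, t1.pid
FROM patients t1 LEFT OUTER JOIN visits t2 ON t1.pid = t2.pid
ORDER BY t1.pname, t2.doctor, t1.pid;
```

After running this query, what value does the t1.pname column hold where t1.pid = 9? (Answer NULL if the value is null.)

Raj

LEFT JOIN keeps every row from `patients`; unmatched rows get NULL for `visits`'s columns.
Matching on t1.pid = t2.pid.
- t1 row (pid=6): no match → kept, t2 columns NULL.
- t1 row (pid=9): no match → kept, t2 columns NULL.
- t1 row (pid=6): no match → kept, t2 columns NULL.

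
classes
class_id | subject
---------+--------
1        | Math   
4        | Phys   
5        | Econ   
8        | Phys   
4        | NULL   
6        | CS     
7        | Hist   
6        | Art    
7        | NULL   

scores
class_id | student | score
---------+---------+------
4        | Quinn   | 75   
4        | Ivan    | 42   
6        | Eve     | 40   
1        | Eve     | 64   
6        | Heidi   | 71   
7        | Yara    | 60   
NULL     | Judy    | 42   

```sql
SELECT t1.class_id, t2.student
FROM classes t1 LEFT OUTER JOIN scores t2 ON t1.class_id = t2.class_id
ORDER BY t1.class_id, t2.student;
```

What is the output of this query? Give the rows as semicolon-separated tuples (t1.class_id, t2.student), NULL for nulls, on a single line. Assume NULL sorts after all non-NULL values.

LEFT JOIN keeps every row from `classes`; unmatched rows get NULL for `scores`'s columns.
Matching on t1.class_id = t2.class_id. A NULL in a compared column never satisfies the condition.
- t1 (class_id=1) pairs with 1 row(s) of t2.
- t1 (class_id=4) pairs with 2 row(s) of t2.
- t1 (class_id=5) has no partner → padded with NULL.
- t1 (class_id=8) has no partner → padded with NULL.
- t1 (class_id=4) pairs with 2 row(s) of t2.
- t1 (class_id=6) pairs with 2 row(s) of t2.
- t1 (class_id=7) pairs with 1 row(s) of t2.
- t1 (class_id=6) pairs with 2 row(s) of t2.
- t1 (class_id=7) pairs with 1 row(s) of t2.

(1, Eve); (4, Ivan); (4, Ivan); (4, Quinn); (4, Quinn); (5, NULL); (6, Eve); (6, Eve); (6, Heidi); (6, Heidi); (7, Yara); (7, Yara); (8, NULL)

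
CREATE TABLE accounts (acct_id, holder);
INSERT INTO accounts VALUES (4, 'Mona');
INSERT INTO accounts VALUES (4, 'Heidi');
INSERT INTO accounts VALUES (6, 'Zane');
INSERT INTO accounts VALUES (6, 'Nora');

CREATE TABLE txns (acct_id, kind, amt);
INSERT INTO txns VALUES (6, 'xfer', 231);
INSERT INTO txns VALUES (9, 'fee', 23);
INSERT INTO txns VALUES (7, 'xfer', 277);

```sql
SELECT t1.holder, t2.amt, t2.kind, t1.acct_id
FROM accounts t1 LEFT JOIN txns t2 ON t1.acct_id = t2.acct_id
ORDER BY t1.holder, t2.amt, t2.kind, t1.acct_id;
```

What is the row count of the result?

LEFT JOIN keeps every row from `accounts`; unmatched rows get NULL for `txns`'s columns.
Matching on t1.acct_id = t2.acct_id.
- t1[0] acct_id=4 → no match; kept with NULLs on the t2 side.
- t1[1] acct_id=4 → no match; kept with NULLs on the t2 side.
- t1[2] acct_id=6 → 1 match(es) in t2 → 1 row(s).
- t1[3] acct_id=6 → 1 match(es) in t2 → 1 row(s).
Total: 2 matched + 2 padded = 4 rows.

4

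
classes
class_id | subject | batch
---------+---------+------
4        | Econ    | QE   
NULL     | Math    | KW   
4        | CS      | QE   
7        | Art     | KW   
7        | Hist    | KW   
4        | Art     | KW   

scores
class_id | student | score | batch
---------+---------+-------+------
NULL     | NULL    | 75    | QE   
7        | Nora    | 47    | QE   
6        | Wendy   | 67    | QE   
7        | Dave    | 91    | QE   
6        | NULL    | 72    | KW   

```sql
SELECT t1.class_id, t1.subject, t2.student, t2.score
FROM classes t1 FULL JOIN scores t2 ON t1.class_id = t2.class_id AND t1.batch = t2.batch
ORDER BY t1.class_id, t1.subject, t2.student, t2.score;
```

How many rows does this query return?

FULL OUTER JOIN keeps every row from both sides; unmatched rows get NULL for the other side's columns.
Matching on t1.class_id = t2.class_id AND t1.batch = t2.batch. A NULL in a compared column never satisfies the condition.
- class_id=4, batch=QE: no t2 row matches, row kept with t2 columns NULL.
- class_id=NULL, batch=KW: no t2 row matches, row kept with t2 columns NULL.
- class_id=4, batch=QE: no t2 row matches, row kept with t2 columns NULL.
- class_id=7, batch=KW: no t2 row matches, row kept with t2 columns NULL.
- class_id=7, batch=KW: no t2 row matches, row kept with t2 columns NULL.
- class_id=4, batch=KW: no t2 row matches, row kept with t2 columns NULL.
- plus 5 unmatched t2 row(s), each kept with NULL t1 columns.
Total: 0 matched + 11 padded = 11 rows.

11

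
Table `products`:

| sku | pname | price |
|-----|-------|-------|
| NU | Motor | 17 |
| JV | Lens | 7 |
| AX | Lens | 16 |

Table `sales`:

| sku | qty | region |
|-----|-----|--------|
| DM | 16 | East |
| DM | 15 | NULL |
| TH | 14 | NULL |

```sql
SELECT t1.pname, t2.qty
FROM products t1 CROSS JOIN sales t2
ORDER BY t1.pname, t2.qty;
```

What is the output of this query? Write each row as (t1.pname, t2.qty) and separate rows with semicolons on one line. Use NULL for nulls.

(Lens, 14); (Lens, 14); (Lens, 15); (Lens, 15); (Lens, 16); (Lens, 16); (Motor, 14); (Motor, 15); (Motor, 16)

CROSS JOIN pairs every row of `products` with every row of `sales`: 3 × 3 = 9 rows.
After projecting and ordering:
t1.pname | t2.qty
Lens | 14
Lens | 14
Lens | 15
Lens | 15
Lens | 16
Lens | 16
Motor | 14
Motor | 15
Motor | 16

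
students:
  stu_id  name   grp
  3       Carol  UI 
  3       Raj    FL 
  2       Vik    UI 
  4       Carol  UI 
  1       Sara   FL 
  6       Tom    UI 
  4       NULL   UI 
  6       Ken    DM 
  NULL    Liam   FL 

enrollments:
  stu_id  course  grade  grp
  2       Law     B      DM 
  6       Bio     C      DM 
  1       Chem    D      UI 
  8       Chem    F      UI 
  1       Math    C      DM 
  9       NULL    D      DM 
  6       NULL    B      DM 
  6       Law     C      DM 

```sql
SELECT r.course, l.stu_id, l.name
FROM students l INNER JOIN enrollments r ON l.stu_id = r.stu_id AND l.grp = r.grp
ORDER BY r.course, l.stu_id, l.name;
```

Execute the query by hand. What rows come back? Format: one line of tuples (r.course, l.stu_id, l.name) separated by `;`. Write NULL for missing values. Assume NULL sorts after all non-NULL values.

(Bio, 6, Ken); (Law, 6, Ken); (NULL, 6, Ken)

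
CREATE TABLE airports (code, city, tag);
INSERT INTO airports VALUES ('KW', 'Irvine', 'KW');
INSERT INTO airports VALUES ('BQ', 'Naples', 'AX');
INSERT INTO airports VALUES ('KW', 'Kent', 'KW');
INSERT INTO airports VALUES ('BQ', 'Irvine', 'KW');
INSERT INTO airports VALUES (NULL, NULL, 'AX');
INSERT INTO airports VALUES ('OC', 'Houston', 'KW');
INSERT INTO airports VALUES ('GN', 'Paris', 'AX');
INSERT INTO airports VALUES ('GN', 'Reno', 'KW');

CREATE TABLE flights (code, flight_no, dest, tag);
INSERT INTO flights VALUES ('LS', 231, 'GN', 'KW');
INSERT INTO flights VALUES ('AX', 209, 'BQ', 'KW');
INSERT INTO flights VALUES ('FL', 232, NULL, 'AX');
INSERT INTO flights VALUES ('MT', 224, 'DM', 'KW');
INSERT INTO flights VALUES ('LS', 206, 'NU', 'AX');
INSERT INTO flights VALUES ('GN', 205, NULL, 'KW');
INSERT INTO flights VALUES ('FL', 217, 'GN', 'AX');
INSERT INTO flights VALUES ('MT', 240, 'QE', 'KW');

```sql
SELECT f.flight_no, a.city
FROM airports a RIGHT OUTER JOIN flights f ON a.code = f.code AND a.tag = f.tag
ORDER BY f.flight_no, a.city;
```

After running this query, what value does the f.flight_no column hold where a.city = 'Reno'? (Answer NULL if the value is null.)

205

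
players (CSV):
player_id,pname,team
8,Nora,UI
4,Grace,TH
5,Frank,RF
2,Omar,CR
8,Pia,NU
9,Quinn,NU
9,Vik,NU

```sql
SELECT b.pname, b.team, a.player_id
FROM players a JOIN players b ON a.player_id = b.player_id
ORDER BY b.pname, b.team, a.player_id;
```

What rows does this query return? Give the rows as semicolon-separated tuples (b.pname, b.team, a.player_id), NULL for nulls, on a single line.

INNER JOIN keeps only pairs where the ON condition holds.
Matching on a.player_id = b.player_id.
- a row (player_id=8): matches 2 b row(s) → 2 output row(s).
- a row (player_id=4): matches 1 b row(s) → 1 output row(s).
- a row (player_id=5): matches 1 b row(s) → 1 output row(s).
- a row (player_id=2): matches 1 b row(s) → 1 output row(s).
- a row (player_id=8): matches 2 b row(s) → 2 output row(s).
- a row (player_id=9): matches 2 b row(s) → 2 output row(s).
- a row (player_id=9): matches 2 b row(s) → 2 output row(s).

(Frank, RF, 5); (Grace, TH, 4); (Nora, UI, 8); (Nora, UI, 8); (Omar, CR, 2); (Pia, NU, 8); (Pia, NU, 8); (Quinn, NU, 9); (Quinn, NU, 9); (Vik, NU, 9); (Vik, NU, 9)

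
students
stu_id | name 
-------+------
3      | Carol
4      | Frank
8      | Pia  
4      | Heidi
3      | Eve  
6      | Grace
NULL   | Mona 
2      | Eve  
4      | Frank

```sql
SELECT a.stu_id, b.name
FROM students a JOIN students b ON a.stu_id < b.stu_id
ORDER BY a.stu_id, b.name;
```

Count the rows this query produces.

INNER JOIN keeps only pairs where the ON condition holds.
Matching on a.stu_id < b.stu_id. A NULL in a compared column never satisfies the condition.
- a (stu_id=3) pairs with 5 row(s) of b.
- a (stu_id=4) pairs with 2 row(s) of b.
- a (stu_id=8) has no partner → excluded.
- a (stu_id=4) pairs with 2 row(s) of b.
- a (stu_id=3) pairs with 5 row(s) of b.
- a (stu_id=6) pairs with 1 row(s) of b.
- a (stu_id=NULL) has no partner → excluded.
- a (stu_id=2) pairs with 7 row(s) of b.
- a (stu_id=4) pairs with 2 row(s) of b.
Total: 24 rows.

24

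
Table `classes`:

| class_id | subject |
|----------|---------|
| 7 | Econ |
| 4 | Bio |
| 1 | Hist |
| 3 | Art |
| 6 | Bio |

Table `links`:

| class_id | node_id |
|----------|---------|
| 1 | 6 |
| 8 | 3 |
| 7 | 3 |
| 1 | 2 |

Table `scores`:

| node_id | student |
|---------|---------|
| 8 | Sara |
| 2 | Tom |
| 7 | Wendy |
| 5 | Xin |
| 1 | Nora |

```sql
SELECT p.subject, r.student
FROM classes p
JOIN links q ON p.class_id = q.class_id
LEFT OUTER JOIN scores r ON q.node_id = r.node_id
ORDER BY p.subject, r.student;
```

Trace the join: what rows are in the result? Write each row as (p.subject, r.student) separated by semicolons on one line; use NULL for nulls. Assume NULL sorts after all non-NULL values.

Joins associate left-to-right: classes INNER JOIN links on class_id gives 3 intermediate row(s).
Then LEFT JOIN `scores r` on node_id: each of those 3 rows is kept; rows whose q.node_id has no match in r get NULL for r's columns.

(Econ, NULL); (Hist, Tom); (Hist, NULL)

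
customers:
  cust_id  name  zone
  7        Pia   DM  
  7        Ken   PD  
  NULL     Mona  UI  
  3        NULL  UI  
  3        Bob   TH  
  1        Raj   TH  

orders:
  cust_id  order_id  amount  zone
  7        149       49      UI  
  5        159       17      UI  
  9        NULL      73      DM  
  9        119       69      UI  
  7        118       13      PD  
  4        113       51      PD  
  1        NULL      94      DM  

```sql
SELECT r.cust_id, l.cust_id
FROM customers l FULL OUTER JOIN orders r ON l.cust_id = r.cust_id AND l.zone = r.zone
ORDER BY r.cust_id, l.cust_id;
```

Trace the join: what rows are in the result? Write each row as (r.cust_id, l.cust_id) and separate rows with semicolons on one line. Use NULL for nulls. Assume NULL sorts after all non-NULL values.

FULL OUTER JOIN keeps every row from both sides; unmatched rows get NULL for the other side's columns.
Matching on l.cust_id = r.cust_id AND l.zone = r.zone. A NULL in a compared column never satisfies the condition.
- l row (cust_id=7, zone=DM): no match → kept, r columns NULL.
- l row (cust_id=7, zone=PD): matches 1 r row(s) → 1 output row(s).
- l row (cust_id=NULL, zone=UI): no match → kept, r columns NULL.
- l row (cust_id=3, zone=UI): no match → kept, r columns NULL.
- l row (cust_id=3, zone=TH): no match → kept, r columns NULL.
- l row (cust_id=1, zone=TH): no match → kept, r columns NULL.
- 6 r row(s) had no l match → kept, l columns NULL.

(1, NULL); (4, NULL); (5, NULL); (7, 7); (7, NULL); (9, NULL); (9, NULL); (NULL, 1); (NULL, 3); (NULL, 3); (NULL, 7); (NULL, NULL)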